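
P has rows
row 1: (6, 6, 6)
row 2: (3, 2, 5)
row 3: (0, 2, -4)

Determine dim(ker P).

1

Row reduce to echelon form.
R2 ← R2 − (1/2)·R1: [0, -1, 2]
R3 ← R3 + (2)·R2: [0, 0, 0]
2 nonzero rows, so rank(P) = 2.
P has 3 columns; by rank–nullity, nullity = 3 − 2 = 1.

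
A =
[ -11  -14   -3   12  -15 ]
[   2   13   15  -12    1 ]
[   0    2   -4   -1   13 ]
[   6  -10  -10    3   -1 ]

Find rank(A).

4

Row reduce to echelon form.
R2 ← R2 + (2/11)·R1: [0, 115/11, 159/11, -108/11, -19/11]
R4 ← R4 + (6/11)·R1: [0, -194/11, -128/11, 105/11, -101/11]
R3 ← R3 − (22/115)·R2: [0, 0, -778/115, 101/115, 1533/115]
R4 ← R4 + (194/115)·R2: [0, 0, 1466/115, -807/115, -1391/115]
R4 ← R4 + (733/389)·R3: [0, 0, 0, -2086/389, 5066/389]
Echelon form has 4 nonzero rows, so rank(A) = 4.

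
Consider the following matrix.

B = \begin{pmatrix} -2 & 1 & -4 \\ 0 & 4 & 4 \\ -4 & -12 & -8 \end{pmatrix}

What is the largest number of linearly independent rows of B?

Row reduce to echelon form.
R3 ← R3 − (2)·R1: [0, -14, 0]
R3 ← R3 + (7/2)·R2: [0, 0, 14]
Echelon form has 3 nonzero rows, so rank(B) = 3.
The rank gives the maximum number of linearly independent rows: 3.

3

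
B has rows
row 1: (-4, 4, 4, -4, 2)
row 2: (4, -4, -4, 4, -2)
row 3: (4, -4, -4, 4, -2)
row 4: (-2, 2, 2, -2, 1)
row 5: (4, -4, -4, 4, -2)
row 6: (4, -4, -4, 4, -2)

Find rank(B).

Row reduce to echelon form.
R2 ← R2 + R1: [0, 0, 0, 0, 0]
R3 ← R3 + R1: [0, 0, 0, 0, 0]
R4 ← R4 − (1/2)·R1: [0, 0, 0, 0, 0]
R5 ← R5 + R1: [0, 0, 0, 0, 0]
R6 ← R6 + R1: [0, 0, 0, 0, 0]
Echelon form has 1 nonzero row, so rank(B) = 1.

1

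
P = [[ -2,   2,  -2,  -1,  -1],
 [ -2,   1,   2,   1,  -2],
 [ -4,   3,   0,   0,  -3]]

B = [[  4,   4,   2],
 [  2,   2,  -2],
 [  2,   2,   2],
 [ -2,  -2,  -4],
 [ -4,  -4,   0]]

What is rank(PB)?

2

First compute PB:
[[ -2,  -2,  -8],
 [  4,   4,  -6],
 [  2,   2, -14]]
Now row reduce the product.
R2 ← R2 + (2)·R1: [0, 0, -22]
R3 ← R3 + R1: [0, 0, -22]
R3 ← R3 − R2: [0, 0, 0]
2 nonzero rows, so rank(PB) = 2.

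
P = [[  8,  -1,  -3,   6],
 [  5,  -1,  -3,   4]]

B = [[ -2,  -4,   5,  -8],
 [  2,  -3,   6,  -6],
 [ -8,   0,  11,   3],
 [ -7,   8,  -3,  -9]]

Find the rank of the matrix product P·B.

2

First compute PB:
[[-36,  19, -17, -121],
 [-16,  15, -26, -79]]
Now row reduce the product.
R2 ← R2 − (4/9)·R1: [0, 59/9, -166/9, -227/9]
2 nonzero rows, so rank(PB) = 2.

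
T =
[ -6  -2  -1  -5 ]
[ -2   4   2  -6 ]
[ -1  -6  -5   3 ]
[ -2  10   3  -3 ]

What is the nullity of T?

0

Row reduce to echelon form.
R2 ← R2 − (1/3)·R1: [0, 14/3, 7/3, -13/3]
R3 ← R3 − (1/6)·R1: [0, -17/3, -29/6, 23/6]
R4 ← R4 − (1/3)·R1: [0, 32/3, 10/3, -4/3]
R3 ← R3 + (17/14)·R2: [0, 0, -2, -10/7]
R4 ← R4 − (16/7)·R2: [0, 0, -2, 60/7]
R4 ← R4 − R3: [0, 0, 0, 10]
4 nonzero rows, so rank(T) = 4.
T has 4 columns; by rank–nullity, nullity = 4 − 4 = 0.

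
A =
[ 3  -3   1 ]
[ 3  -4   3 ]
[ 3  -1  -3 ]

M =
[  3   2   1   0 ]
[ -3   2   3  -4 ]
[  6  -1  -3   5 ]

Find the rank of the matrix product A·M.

2

First compute AM:
[[ 24,  -1,  -9,  17],
 [ 39,  -5, -18,  31],
 [ -6,   7,   9, -11]]
Now row reduce the product.
R2 ← R2 − (13/8)·R1: [0, -27/8, -27/8, 27/8]
R3 ← R3 + (1/4)·R1: [0, 27/4, 27/4, -27/4]
R3 ← R3 + (2)·R2: [0, 0, 0, 0]
2 nonzero rows, so rank(AM) = 2.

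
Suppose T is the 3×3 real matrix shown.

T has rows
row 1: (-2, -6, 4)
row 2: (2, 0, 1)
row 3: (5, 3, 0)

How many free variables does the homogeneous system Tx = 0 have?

1

Row reduce to echelon form.
R2 ← R2 + R1: [0, -6, 5]
R3 ← R3 + (5/2)·R1: [0, -12, 10]
R3 ← R3 − (2)·R2: [0, 0, 0]
2 nonzero rows, so rank(T) = 2.
T has 3 columns; by rank–nullity, nullity = 3 − 2 = 1.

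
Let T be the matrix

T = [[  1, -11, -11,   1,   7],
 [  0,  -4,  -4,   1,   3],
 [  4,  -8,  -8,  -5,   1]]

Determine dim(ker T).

3

Row reduce to echelon form.
R3 ← R3 − (4)·R1: [0, 36, 36, -9, -27]
R3 ← R3 + (9)·R2: [0, 0, 0, 0, 0]
2 nonzero rows, so rank(T) = 2.
T has 5 columns; by rank–nullity, nullity = 5 − 2 = 3.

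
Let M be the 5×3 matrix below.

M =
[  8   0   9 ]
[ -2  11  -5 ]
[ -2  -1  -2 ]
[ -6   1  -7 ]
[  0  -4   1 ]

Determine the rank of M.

Row reduce to echelon form.
R2 ← R2 + (1/4)·R1: [0, 11, -11/4]
R3 ← R3 + (1/4)·R1: [0, -1, 1/4]
R4 ← R4 + (3/4)·R1: [0, 1, -1/4]
R3 ← R3 + (1/11)·R2: [0, 0, 0]
R4 ← R4 − (1/11)·R2: [0, 0, 0]
R5 ← R5 + (4/11)·R2: [0, 0, 0]
Echelon form has 2 nonzero rows, so rank(M) = 2.

2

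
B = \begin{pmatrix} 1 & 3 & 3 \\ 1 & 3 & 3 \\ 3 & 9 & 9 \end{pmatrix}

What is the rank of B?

Row reduce to echelon form.
R2 ← R2 − R1: [0, 0, 0]
R3 ← R3 − (3)·R1: [0, 0, 0]
Echelon form has 1 nonzero row, so rank(B) = 1.

1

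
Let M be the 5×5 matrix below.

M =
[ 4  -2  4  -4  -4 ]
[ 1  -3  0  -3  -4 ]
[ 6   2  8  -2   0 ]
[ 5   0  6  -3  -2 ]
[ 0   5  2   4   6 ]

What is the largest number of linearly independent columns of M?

2

Row reduce to echelon form.
R2 ← R2 − (1/4)·R1: [0, -5/2, -1, -2, -3]
R3 ← R3 − (3/2)·R1: [0, 5, 2, 4, 6]
R4 ← R4 − (5/4)·R1: [0, 5/2, 1, 2, 3]
R3 ← R3 + (2)·R2: [0, 0, 0, 0, 0]
R4 ← R4 + R2: [0, 0, 0, 0, 0]
R5 ← R5 + (2)·R2: [0, 0, 0, 0, 0]
Echelon form has 2 nonzero rows, so rank(M) = 2.
The rank gives the maximum number of linearly independent columns: 2.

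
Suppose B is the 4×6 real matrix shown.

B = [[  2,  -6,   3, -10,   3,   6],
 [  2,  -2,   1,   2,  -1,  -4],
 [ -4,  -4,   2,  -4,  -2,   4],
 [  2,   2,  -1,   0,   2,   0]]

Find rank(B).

Row reduce to echelon form.
R2 ← R2 − R1: [0, 4, -2, 12, -4, -10]
R3 ← R3 + (2)·R1: [0, -16, 8, -24, 4, 16]
R4 ← R4 − R1: [0, 8, -4, 10, -1, -6]
R3 ← R3 + (4)·R2: [0, 0, 0, 24, -12, -24]
R4 ← R4 − (2)·R2: [0, 0, 0, -14, 7, 14]
R4 ← R4 + (7/12)·R3: [0, 0, 0, 0, 0, 0]
Echelon form has 3 nonzero rows, so rank(B) = 3.

3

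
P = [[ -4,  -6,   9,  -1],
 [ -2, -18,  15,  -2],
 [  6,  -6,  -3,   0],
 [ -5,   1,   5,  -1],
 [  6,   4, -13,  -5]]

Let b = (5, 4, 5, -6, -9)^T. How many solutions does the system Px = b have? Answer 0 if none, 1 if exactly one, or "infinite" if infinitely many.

0

Row reduce the augmented matrix [P | b].
R2 ← R2 − (1/2)·R1: [0, -15, 21/2, -3/2, 3/2]
R3 ← R3 + (3/2)·R1: [0, -15, 21/2, -3/2, 25/2]
R4 ← R4 − (5/4)·R1: [0, 17/2, -25/4, 1/4, -49/4]
R5 ← R5 + (3/2)·R1: [0, -5, 1/2, -13/2, -3/2]
R3 ← R3 − R2: [0, 0, 0, 0, 11]
R4 ← R4 + (17/30)·R2: [0, 0, -3/10, -3/5, -57/5]
R5 ← R5 − (1/3)·R2: [0, 0, -3, -6, -2]
Swap R3 ↔ R4
R5 ← R5 − (10)·R3: [0, 0, 0, 0, 112]
R5 ← R5 − (112/11)·R4: [0, 0, 0, 0, 0]
The echelon form has 4 nonzero rows; the last pivot sits in the augmented column, so rank(P) = 3 but rank([P|b]) = 4.
Since the ranks differ, the system is inconsistent.
It has no solutions.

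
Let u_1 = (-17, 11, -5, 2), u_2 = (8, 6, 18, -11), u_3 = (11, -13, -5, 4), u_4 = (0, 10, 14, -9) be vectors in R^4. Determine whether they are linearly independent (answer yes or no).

Form the matrix with these vectors as rows and row reduce.
R2 ← R2 + (8/17)·R1: [0, 190/17, 266/17, -171/17]
R3 ← R3 + (11/17)·R1: [0, -100/17, -140/17, 90/17]
R3 ← R3 + (10/19)·R2: [0, 0, 0, 0]
R4 ← R4 − (17/19)·R2: [0, 0, 0, 0]
2 nonzero rows, so the 4 vectors span a space of dimension 2.
Since 2 < 4, the vectors are linearly dependent.

no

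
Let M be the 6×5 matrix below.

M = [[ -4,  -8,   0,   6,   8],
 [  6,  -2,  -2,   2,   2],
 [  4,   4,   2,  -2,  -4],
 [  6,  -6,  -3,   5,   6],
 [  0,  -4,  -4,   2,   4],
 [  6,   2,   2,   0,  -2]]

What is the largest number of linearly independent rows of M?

3

Row reduce to echelon form.
R2 ← R2 + (3/2)·R1: [0, -14, -2, 11, 14]
R3 ← R3 + R1: [0, -4, 2, 4, 4]
R4 ← R4 + (3/2)·R1: [0, -18, -3, 14, 18]
R6 ← R6 + (3/2)·R1: [0, -10, 2, 9, 10]
R3 ← R3 − (2/7)·R2: [0, 0, 18/7, 6/7, 0]
R4 ← R4 − (9/7)·R2: [0, 0, -3/7, -1/7, 0]
R5 ← R5 − (2/7)·R2: [0, 0, -24/7, -8/7, 0]
R6 ← R6 − (5/7)·R2: [0, 0, 24/7, 8/7, 0]
R4 ← R4 + (1/6)·R3: [0, 0, 0, 0, 0]
R5 ← R5 + (4/3)·R3: [0, 0, 0, 0, 0]
R6 ← R6 − (4/3)·R3: [0, 0, 0, 0, 0]
Echelon form has 3 nonzero rows, so rank(M) = 3.
The rank gives the maximum number of linearly independent rows: 3.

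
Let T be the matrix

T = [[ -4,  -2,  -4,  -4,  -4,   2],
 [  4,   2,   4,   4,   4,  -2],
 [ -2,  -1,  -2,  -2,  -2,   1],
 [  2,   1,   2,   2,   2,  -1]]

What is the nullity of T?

5

Row reduce to echelon form.
R2 ← R2 + R1: [0, 0, 0, 0, 0, 0]
R3 ← R3 − (1/2)·R1: [0, 0, 0, 0, 0, 0]
R4 ← R4 + (1/2)·R1: [0, 0, 0, 0, 0, 0]
1 nonzero row, so rank(T) = 1.
T has 6 columns; by rank–nullity, nullity = 6 − 1 = 5.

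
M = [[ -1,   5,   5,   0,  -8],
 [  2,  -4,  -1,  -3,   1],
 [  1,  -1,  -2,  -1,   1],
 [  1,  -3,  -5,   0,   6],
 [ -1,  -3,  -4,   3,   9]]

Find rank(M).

3

Row reduce to echelon form.
R2 ← R2 + (2)·R1: [0, 6, 9, -3, -15]
R3 ← R3 + R1: [0, 4, 3, -1, -7]
R4 ← R4 + R1: [0, 2, 0, 0, -2]
R5 ← R5 − R1: [0, -8, -9, 3, 17]
R3 ← R3 − (2/3)·R2: [0, 0, -3, 1, 3]
R4 ← R4 − (1/3)·R2: [0, 0, -3, 1, 3]
R5 ← R5 + (4/3)·R2: [0, 0, 3, -1, -3]
R4 ← R4 − R3: [0, 0, 0, 0, 0]
R5 ← R5 + R3: [0, 0, 0, 0, 0]
Echelon form has 3 nonzero rows, so rank(M) = 3.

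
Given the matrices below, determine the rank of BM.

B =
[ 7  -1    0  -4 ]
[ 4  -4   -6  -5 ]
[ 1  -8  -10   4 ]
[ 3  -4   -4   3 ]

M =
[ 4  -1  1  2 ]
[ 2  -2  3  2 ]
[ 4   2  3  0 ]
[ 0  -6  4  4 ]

First compute BM:
[[ 26,  19, -12,  -4],
 [-16,  22, -46, -20],
 [-52, -29, -37,   2],
 [-12, -21,  -9,  10]]
Now row reduce the product.
R2 ← R2 + (8/13)·R1: [0, 438/13, -694/13, -292/13]
R3 ← R3 + (2)·R1: [0, 9, -61, -6]
R4 ← R4 + (6/13)·R1: [0, -159/13, -189/13, 106/13]
R3 ← R3 − (39/146)·R2: [0, 0, -3412/73, 0]
R4 ← R4 + (53/146)·R2: [0, 0, -2476/73, 0]
R4 ← R4 − (619/853)·R3: [0, 0, 0, 0]
3 nonzero rows, so rank(BM) = 3.

3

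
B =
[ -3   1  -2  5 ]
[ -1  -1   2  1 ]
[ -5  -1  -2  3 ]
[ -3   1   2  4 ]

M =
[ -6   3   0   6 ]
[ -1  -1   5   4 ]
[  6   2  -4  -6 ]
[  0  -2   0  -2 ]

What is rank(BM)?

First compute BM:
[[  5, -24,  13, -12],
 [ 19,   0, -13, -24],
 [ 19, -24,   3, -28],
 [ 29, -14,  -3, -34]]
Now row reduce the product.
R2 ← R2 − (19/5)·R1: [0, 456/5, -312/5, 108/5]
R3 ← R3 − (19/5)·R1: [0, 336/5, -232/5, 88/5]
R4 ← R4 − (29/5)·R1: [0, 626/5, -392/5, 178/5]
R3 ← R3 − (14/19)·R2: [0, 0, -8/19, 32/19]
R4 ← R4 − (313/228)·R2: [0, 0, 138/19, 113/19]
R4 ← R4 + (69/4)·R3: [0, 0, 0, 35]
4 nonzero rows, so rank(BM) = 4.

4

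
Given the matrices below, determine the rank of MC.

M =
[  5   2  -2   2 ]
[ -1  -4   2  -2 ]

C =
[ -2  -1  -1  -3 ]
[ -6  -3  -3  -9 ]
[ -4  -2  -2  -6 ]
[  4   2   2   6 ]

First compute MC:
[[ -6,  -3,  -3,  -9],
 [ 10,   5,   5,  15]]
Now row reduce the product.
R2 ← R2 + (5/3)·R1: [0, 0, 0, 0]
1 nonzero row, so rank(MC) = 1.

1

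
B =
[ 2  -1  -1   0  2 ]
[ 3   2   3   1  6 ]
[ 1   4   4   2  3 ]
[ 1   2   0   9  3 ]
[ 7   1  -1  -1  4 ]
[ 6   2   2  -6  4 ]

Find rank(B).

5

Row reduce to echelon form.
R2 ← R2 − (3/2)·R1: [0, 7/2, 9/2, 1, 3]
R3 ← R3 − (1/2)·R1: [0, 9/2, 9/2, 2, 2]
R4 ← R4 − (1/2)·R1: [0, 5/2, 1/2, 9, 2]
R5 ← R5 − (7/2)·R1: [0, 9/2, 5/2, -1, -3]
R6 ← R6 − (3)·R1: [0, 5, 5, -6, -2]
R3 ← R3 − (9/7)·R2: [0, 0, -9/7, 5/7, -13/7]
R4 ← R4 − (5/7)·R2: [0, 0, -19/7, 58/7, -1/7]
R5 ← R5 − (9/7)·R2: [0, 0, -23/7, -16/7, -48/7]
R6 ← R6 − (10/7)·R2: [0, 0, -10/7, -52/7, -44/7]
R4 ← R4 − (19/9)·R3: [0, 0, 0, 61/9, 34/9]
R5 ← R5 − (23/9)·R3: [0, 0, 0, -37/9, -19/9]
R6 ← R6 − (10/9)·R3: [0, 0, 0, -74/9, -38/9]
R5 ← R5 + (37/61)·R4: [0, 0, 0, 0, 11/61]
R6 ← R6 + (74/61)·R4: [0, 0, 0, 0, 22/61]
R6 ← R6 − (2)·R5: [0, 0, 0, 0, 0]
Echelon form has 5 nonzero rows, so rank(B) = 5.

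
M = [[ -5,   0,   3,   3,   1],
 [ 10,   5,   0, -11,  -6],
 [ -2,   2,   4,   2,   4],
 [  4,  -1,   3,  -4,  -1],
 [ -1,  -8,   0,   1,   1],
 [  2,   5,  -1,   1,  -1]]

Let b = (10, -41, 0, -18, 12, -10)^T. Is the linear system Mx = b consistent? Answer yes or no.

yes

Row reduce the augmented matrix [M | b].
R2 ← R2 + (2)·R1: [0, 5, 6, -5, -4, -21]
R3 ← R3 − (2/5)·R1: [0, 2, 14/5, 4/5, 18/5, -4]
R4 ← R4 + (4/5)·R1: [0, -1, 27/5, -8/5, -1/5, -10]
R5 ← R5 − (1/5)·R1: [0, -8, -3/5, 2/5, 4/5, 10]
R6 ← R6 + (2/5)·R1: [0, 5, 1/5, 11/5, -3/5, -6]
R3 ← R3 − (2/5)·R2: [0, 0, 2/5, 14/5, 26/5, 22/5]
R4 ← R4 + (1/5)·R2: [0, 0, 33/5, -13/5, -1, -71/5]
R5 ← R5 + (8/5)·R2: [0, 0, 9, -38/5, -28/5, -118/5]
R6 ← R6 − R2: [0, 0, -29/5, 36/5, 17/5, 15]
R4 ← R4 − (33/2)·R3: [0, 0, 0, -244/5, -434/5, -434/5]
R5 ← R5 − (45/2)·R3: [0, 0, 0, -353/5, -613/5, -613/5]
R6 ← R6 + (29/2)·R3: [0, 0, 0, 239/5, 394/5, 394/5]
R5 ← R5 − (353/244)·R4: [0, 0, 0, 0, 363/122, 363/122]
R6 ← R6 + (239/244)·R4: [0, 0, 0, 0, -759/122, -759/122]
R6 ← R6 + (23/11)·R5: [0, 0, 0, 0, 0, 0]
The echelon form has 5 nonzero rows, and every pivot lies in the first 5 columns, so rank(M) = rank([M|b]) = 5.
The system is consistent.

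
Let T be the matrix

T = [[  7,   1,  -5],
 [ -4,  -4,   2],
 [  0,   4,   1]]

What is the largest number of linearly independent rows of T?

Row reduce to echelon form.
R2 ← R2 + (4/7)·R1: [0, -24/7, -6/7]
R3 ← R3 + (7/6)·R2: [0, 0, 0]
Echelon form has 2 nonzero rows, so rank(T) = 2.
The rank gives the maximum number of linearly independent rows: 2.

2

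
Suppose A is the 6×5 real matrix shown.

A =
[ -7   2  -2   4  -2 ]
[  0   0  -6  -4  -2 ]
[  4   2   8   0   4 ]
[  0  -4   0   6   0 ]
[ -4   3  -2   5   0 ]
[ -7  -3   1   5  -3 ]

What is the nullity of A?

1

Row reduce to echelon form.
R3 ← R3 + (4/7)·R1: [0, 22/7, 48/7, 16/7, 20/7]
R5 ← R5 − (4/7)·R1: [0, 13/7, -6/7, 19/7, 8/7]
R6 ← R6 − R1: [0, -5, 3, 1, -1]
Swap R2 ↔ R3
R4 ← R4 + (14/11)·R2: [0, 0, 96/11, 98/11, 40/11]
R5 ← R5 − (13/22)·R2: [0, 0, -54/11, 15/11, -6/11]
R6 ← R6 + (35/22)·R2: [0, 0, 153/11, 51/11, 39/11]
R4 ← R4 + (16/11)·R3: [0, 0, 0, 34/11, 8/11]
R5 ← R5 − (9/11)·R3: [0, 0, 0, 51/11, 12/11]
R6 ← R6 + (51/22)·R3: [0, 0, 0, -51/11, -12/11]
R5 ← R5 − (3/2)·R4: [0, 0, 0, 0, 0]
R6 ← R6 + (3/2)·R4: [0, 0, 0, 0, 0]
4 nonzero rows, so rank(A) = 4.
A has 5 columns; by rank–nullity, nullity = 5 − 4 = 1.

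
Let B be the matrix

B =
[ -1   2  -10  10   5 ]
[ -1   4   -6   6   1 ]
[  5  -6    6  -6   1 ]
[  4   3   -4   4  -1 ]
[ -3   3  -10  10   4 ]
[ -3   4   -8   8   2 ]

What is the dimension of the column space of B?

Row reduce to echelon form.
R2 ← R2 − R1: [0, 2, 4, -4, -4]
R3 ← R3 + (5)·R1: [0, 4, -44, 44, 26]
R4 ← R4 + (4)·R1: [0, 11, -44, 44, 19]
R5 ← R5 − (3)·R1: [0, -3, 20, -20, -11]
R6 ← R6 − (3)·R1: [0, -2, 22, -22, -13]
R3 ← R3 − (2)·R2: [0, 0, -52, 52, 34]
R4 ← R4 − (11/2)·R2: [0, 0, -66, 66, 41]
R5 ← R5 + (3/2)·R2: [0, 0, 26, -26, -17]
R6 ← R6 + R2: [0, 0, 26, -26, -17]
R4 ← R4 − (33/26)·R3: [0, 0, 0, 0, -28/13]
R5 ← R5 + (1/2)·R3: [0, 0, 0, 0, 0]
R6 ← R6 + (1/2)·R3: [0, 0, 0, 0, 0]
Echelon form has 4 nonzero rows, so rank(B) = 4.
The column space has dimension equal to the rank: 4.

4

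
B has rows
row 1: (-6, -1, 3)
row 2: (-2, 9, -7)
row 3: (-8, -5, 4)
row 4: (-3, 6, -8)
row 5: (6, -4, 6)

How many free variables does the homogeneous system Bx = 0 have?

0

Row reduce to echelon form.
R2 ← R2 − (1/3)·R1: [0, 28/3, -8]
R3 ← R3 − (4/3)·R1: [0, -11/3, 0]
R4 ← R4 − (1/2)·R1: [0, 13/2, -19/2]
R5 ← R5 + R1: [0, -5, 9]
R3 ← R3 + (11/28)·R2: [0, 0, -22/7]
R4 ← R4 − (39/56)·R2: [0, 0, -55/14]
R5 ← R5 + (15/28)·R2: [0, 0, 33/7]
R4 ← R4 − (5/4)·R3: [0, 0, 0]
R5 ← R5 + (3/2)·R3: [0, 0, 0]
3 nonzero rows, so rank(B) = 3.
B has 3 columns; by rank–nullity, nullity = 3 − 3 = 0.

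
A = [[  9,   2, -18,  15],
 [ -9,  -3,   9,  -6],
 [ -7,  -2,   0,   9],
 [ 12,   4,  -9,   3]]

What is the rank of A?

3

Row reduce to echelon form.
R2 ← R2 + R1: [0, -1, -9, 9]
R3 ← R3 + (7/9)·R1: [0, -4/9, -14, 62/3]
R4 ← R4 − (4/3)·R1: [0, 4/3, 15, -17]
R3 ← R3 − (4/9)·R2: [0, 0, -10, 50/3]
R4 ← R4 + (4/3)·R2: [0, 0, 3, -5]
R4 ← R4 + (3/10)·R3: [0, 0, 0, 0]
Echelon form has 3 nonzero rows, so rank(A) = 3.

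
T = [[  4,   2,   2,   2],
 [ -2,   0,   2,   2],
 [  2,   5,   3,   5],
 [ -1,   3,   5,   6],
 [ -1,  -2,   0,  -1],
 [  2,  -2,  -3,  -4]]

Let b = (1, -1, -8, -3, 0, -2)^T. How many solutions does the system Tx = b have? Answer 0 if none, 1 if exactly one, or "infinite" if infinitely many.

Row reduce the augmented matrix [T | b].
R2 ← R2 + (1/2)·R1: [0, 1, 3, 3, -1/2]
R3 ← R3 − (1/2)·R1: [0, 4, 2, 4, -17/2]
R4 ← R4 + (1/4)·R1: [0, 7/2, 11/2, 13/2, -11/4]
R5 ← R5 + (1/4)·R1: [0, -3/2, 1/2, -1/2, 1/4]
R6 ← R6 − (1/2)·R1: [0, -3, -4, -5, -5/2]
R3 ← R3 − (4)·R2: [0, 0, -10, -8, -13/2]
R4 ← R4 − (7/2)·R2: [0, 0, -5, -4, -1]
R5 ← R5 + (3/2)·R2: [0, 0, 5, 4, -1/2]
R6 ← R6 + (3)·R2: [0, 0, 5, 4, -4]
R4 ← R4 − (1/2)·R3: [0, 0, 0, 0, 9/4]
R5 ← R5 + (1/2)·R3: [0, 0, 0, 0, -15/4]
R6 ← R6 + (1/2)·R3: [0, 0, 0, 0, -29/4]
R5 ← R5 + (5/3)·R4: [0, 0, 0, 0, 0]
R6 ← R6 + (29/9)·R4: [0, 0, 0, 0, 0]
The echelon form has 4 nonzero rows; the last pivot sits in the augmented column, so rank(T) = 3 but rank([T|b]) = 4.
Since the ranks differ, the system is inconsistent.
It has no solutions.

0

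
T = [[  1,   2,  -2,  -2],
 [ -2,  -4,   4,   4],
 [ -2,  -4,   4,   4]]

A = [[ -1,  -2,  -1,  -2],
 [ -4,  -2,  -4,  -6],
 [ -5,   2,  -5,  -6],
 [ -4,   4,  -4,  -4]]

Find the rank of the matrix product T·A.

First compute TA:
[[  9, -18,   9,   6],
 [-18,  36, -18, -12],
 [-18,  36, -18, -12]]
Now row reduce the product.
R2 ← R2 + (2)·R1: [0, 0, 0, 0]
R3 ← R3 + (2)·R1: [0, 0, 0, 0]
1 nonzero row, so rank(TA) = 1.

1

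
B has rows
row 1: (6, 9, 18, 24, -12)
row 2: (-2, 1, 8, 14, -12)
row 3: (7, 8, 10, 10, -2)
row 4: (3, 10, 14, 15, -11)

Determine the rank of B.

4

Row reduce to echelon form.
R2 ← R2 + (1/3)·R1: [0, 4, 14, 22, -16]
R3 ← R3 − (7/6)·R1: [0, -5/2, -11, -18, 12]
R4 ← R4 − (1/2)·R1: [0, 11/2, 5, 3, -5]
R3 ← R3 + (5/8)·R2: [0, 0, -9/4, -17/4, 2]
R4 ← R4 − (11/8)·R2: [0, 0, -57/4, -109/4, 17]
R4 ← R4 − (19/3)·R3: [0, 0, 0, -1/3, 13/3]
Echelon form has 4 nonzero rows, so rank(B) = 4.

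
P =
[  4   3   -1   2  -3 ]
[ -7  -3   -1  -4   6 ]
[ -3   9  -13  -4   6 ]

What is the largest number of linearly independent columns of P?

Row reduce to echelon form.
R2 ← R2 + (7/4)·R1: [0, 9/4, -11/4, -1/2, 3/4]
R3 ← R3 + (3/4)·R1: [0, 45/4, -55/4, -5/2, 15/4]
R3 ← R3 − (5)·R2: [0, 0, 0, 0, 0]
Echelon form has 2 nonzero rows, so rank(P) = 2.
The rank gives the maximum number of linearly independent columns: 2.

2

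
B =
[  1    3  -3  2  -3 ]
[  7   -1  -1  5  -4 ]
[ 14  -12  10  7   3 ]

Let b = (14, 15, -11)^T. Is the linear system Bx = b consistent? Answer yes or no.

yes

Row reduce the augmented matrix [B | b].
R2 ← R2 − (7)·R1: [0, -22, 20, -9, 17, -83]
R3 ← R3 − (14)·R1: [0, -54, 52, -21, 45, -207]
R3 ← R3 − (27/11)·R2: [0, 0, 32/11, 12/11, 36/11, -36/11]
The echelon form has 3 nonzero rows, and every pivot lies in the first 5 columns, so rank(B) = rank([B|b]) = 3.
The system is consistent.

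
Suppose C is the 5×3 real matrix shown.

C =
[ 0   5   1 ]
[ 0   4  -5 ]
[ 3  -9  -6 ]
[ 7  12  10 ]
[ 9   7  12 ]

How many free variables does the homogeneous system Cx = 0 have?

Row reduce to echelon form.
Swap R1 ↔ R3
R4 ← R4 − (7/3)·R1: [0, 33, 24]
R5 ← R5 − (3)·R1: [0, 34, 30]
R3 ← R3 − (5/4)·R2: [0, 0, 29/4]
R4 ← R4 − (33/4)·R2: [0, 0, 261/4]
R5 ← R5 − (17/2)·R2: [0, 0, 145/2]
R4 ← R4 − (9)·R3: [0, 0, 0]
R5 ← R5 − (10)·R3: [0, 0, 0]
3 nonzero rows, so rank(C) = 3.
C has 3 columns; by rank–nullity, nullity = 3 − 3 = 0.

0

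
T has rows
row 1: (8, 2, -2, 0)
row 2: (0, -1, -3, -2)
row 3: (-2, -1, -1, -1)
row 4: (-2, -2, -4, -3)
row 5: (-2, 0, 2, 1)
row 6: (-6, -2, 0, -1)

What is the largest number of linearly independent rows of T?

2

Row reduce to echelon form.
R3 ← R3 + (1/4)·R1: [0, -1/2, -3/2, -1]
R4 ← R4 + (1/4)·R1: [0, -3/2, -9/2, -3]
R5 ← R5 + (1/4)·R1: [0, 1/2, 3/2, 1]
R6 ← R6 + (3/4)·R1: [0, -1/2, -3/2, -1]
R3 ← R3 − (1/2)·R2: [0, 0, 0, 0]
R4 ← R4 − (3/2)·R2: [0, 0, 0, 0]
R5 ← R5 + (1/2)·R2: [0, 0, 0, 0]
R6 ← R6 − (1/2)·R2: [0, 0, 0, 0]
Echelon form has 2 nonzero rows, so rank(T) = 2.
The rank gives the maximum number of linearly independent rows: 2.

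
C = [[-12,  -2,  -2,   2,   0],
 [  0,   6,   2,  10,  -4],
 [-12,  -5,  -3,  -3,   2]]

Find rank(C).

2

Row reduce to echelon form.
R3 ← R3 − R1: [0, -3, -1, -5, 2]
R3 ← R3 + (1/2)·R2: [0, 0, 0, 0, 0]
Echelon form has 2 nonzero rows, so rank(C) = 2.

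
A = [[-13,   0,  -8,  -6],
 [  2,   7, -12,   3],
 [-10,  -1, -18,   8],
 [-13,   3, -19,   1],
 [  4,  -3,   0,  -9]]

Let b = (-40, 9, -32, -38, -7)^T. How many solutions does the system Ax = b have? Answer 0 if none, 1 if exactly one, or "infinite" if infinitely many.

1

Row reduce the augmented matrix [A | b].
R2 ← R2 + (2/13)·R1: [0, 7, -172/13, 27/13, 37/13]
R3 ← R3 − (10/13)·R1: [0, -1, -154/13, 164/13, -16/13]
R4 ← R4 − R1: [0, 3, -11, 7, 2]
R5 ← R5 + (4/13)·R1: [0, -3, -32/13, -141/13, -251/13]
R3 ← R3 + (1/7)·R2: [0, 0, -1250/91, 1175/91, -75/91]
R4 ← R4 − (3/7)·R2: [0, 0, -485/91, 556/91, 71/91]
R5 ← R5 + (3/7)·R2: [0, 0, -740/91, -906/91, -1646/91]
R4 ← R4 − (97/250)·R3: [0, 0, 0, 11/10, 11/10]
R5 ← R5 − (74/125)·R3: [0, 0, 0, -88/5, -88/5]
R5 ← R5 + (16)·R4: [0, 0, 0, 0, 0]
The echelon form has 4 nonzero rows, and every pivot lies in the first 4 columns, so rank(A) = rank([A|b]) = 4.
The system is consistent.
rank = 4 = number of unknowns, so the solution is unique.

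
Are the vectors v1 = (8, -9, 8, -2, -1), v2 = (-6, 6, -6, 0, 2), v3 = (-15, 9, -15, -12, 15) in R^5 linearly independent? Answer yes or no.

no

Form the matrix with these vectors as rows and row reduce.
R2 ← R2 + (3/4)·R1: [0, -3/4, 0, -3/2, 5/4]
R3 ← R3 + (15/8)·R1: [0, -63/8, 0, -63/4, 105/8]
R3 ← R3 − (21/2)·R2: [0, 0, 0, 0, 0]
2 nonzero rows, so the 3 vectors span a space of dimension 2.
Since 2 < 3, the vectors are linearly dependent.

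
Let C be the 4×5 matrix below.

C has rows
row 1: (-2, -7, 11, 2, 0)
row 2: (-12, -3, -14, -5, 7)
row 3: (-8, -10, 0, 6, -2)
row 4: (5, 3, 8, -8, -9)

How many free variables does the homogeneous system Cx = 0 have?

1

Row reduce to echelon form.
R2 ← R2 − (6)·R1: [0, 39, -80, -17, 7]
R3 ← R3 − (4)·R1: [0, 18, -44, -2, -2]
R4 ← R4 + (5/2)·R1: [0, -29/2, 71/2, -3, -9]
R3 ← R3 − (6/13)·R2: [0, 0, -92/13, 76/13, -68/13]
R4 ← R4 + (29/78)·R2: [0, 0, 449/78, -727/78, -499/78]
R4 ← R4 + (449/552)·R3: [0, 0, 0, -105/23, -245/23]
4 nonzero rows, so rank(C) = 4.
C has 5 columns; by rank–nullity, nullity = 5 − 4 = 1.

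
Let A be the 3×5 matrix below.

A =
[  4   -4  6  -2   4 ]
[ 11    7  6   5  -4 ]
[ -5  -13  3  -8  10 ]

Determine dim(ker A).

3

Row reduce to echelon form.
R2 ← R2 − (11/4)·R1: [0, 18, -21/2, 21/2, -15]
R3 ← R3 + (5/4)·R1: [0, -18, 21/2, -21/2, 15]
R3 ← R3 + R2: [0, 0, 0, 0, 0]
2 nonzero rows, so rank(A) = 2.
A has 5 columns; by rank–nullity, nullity = 5 − 2 = 3.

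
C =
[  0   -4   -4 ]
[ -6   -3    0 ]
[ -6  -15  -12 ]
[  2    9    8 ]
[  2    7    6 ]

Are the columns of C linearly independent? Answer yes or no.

no

Row reduce C to echelon form.
Swap R1 ↔ R2
R3 ← R3 − R1: [0, -12, -12]
R4 ← R4 + (1/3)·R1: [0, 8, 8]
R5 ← R5 + (1/3)·R1: [0, 6, 6]
R3 ← R3 − (3)·R2: [0, 0, 0]
R4 ← R4 + (2)·R2: [0, 0, 0]
R5 ← R5 + (3/2)·R2: [0, 0, 0]
2 pivots among 3 columns.
Only 2 < 3 pivot columns, so the columns are linearly dependent.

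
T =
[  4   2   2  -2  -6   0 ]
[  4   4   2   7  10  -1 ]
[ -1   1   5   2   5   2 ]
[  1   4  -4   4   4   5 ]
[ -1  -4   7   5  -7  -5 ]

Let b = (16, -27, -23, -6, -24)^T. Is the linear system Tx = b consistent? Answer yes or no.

Row reduce the augmented matrix [T | b].
R2 ← R2 − R1: [0, 2, 0, 9, 16, -1, -43]
R3 ← R3 + (1/4)·R1: [0, 3/2, 11/2, 3/2, 7/2, 2, -19]
R4 ← R4 − (1/4)·R1: [0, 7/2, -9/2, 9/2, 11/2, 5, -10]
R5 ← R5 + (1/4)·R1: [0, -7/2, 15/2, 9/2, -17/2, -5, -20]
R3 ← R3 − (3/4)·R2: [0, 0, 11/2, -21/4, -17/2, 11/4, 53/4]
R4 ← R4 − (7/4)·R2: [0, 0, -9/2, -45/4, -45/2, 27/4, 261/4]
R5 ← R5 + (7/4)·R2: [0, 0, 15/2, 81/4, 39/2, -27/4, -381/4]
R4 ← R4 + (9/11)·R3: [0, 0, 0, -171/11, -324/11, 9, 837/11]
R5 ← R5 − (15/11)·R3: [0, 0, 0, 603/22, 342/11, -21/2, -2493/22]
R5 ← R5 + (67/38)·R4: [0, 0, 0, 0, -396/19, 102/19, 396/19]
The echelon form has 5 nonzero rows, and every pivot lies in the first 6 columns, so rank(T) = rank([T|b]) = 5.
The system is consistent.

yes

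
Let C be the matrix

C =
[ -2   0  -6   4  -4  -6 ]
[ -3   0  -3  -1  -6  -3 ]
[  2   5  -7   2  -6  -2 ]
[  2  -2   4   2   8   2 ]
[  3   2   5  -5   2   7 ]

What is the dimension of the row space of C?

3

Row reduce to echelon form.
R2 ← R2 − (3/2)·R1: [0, 0, 6, -7, 0, 6]
R3 ← R3 + R1: [0, 5, -13, 6, -10, -8]
R4 ← R4 + R1: [0, -2, -2, 6, 4, -4]
R5 ← R5 + (3/2)·R1: [0, 2, -4, 1, -4, -2]
Swap R2 ↔ R3
R4 ← R4 + (2/5)·R2: [0, 0, -36/5, 42/5, 0, -36/5]
R5 ← R5 − (2/5)·R2: [0, 0, 6/5, -7/5, 0, 6/5]
R4 ← R4 + (6/5)·R3: [0, 0, 0, 0, 0, 0]
R5 ← R5 − (1/5)·R3: [0, 0, 0, 0, 0, 0]
Echelon form has 3 nonzero rows, so rank(C) = 3.
The row space has dimension equal to the rank: 3.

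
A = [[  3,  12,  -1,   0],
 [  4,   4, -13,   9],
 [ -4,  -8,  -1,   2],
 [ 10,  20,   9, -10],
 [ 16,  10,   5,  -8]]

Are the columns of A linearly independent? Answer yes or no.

Row reduce A to echelon form.
R2 ← R2 − (4/3)·R1: [0, -12, -35/3, 9]
R3 ← R3 + (4/3)·R1: [0, 8, -7/3, 2]
R4 ← R4 − (10/3)·R1: [0, -20, 37/3, -10]
R5 ← R5 − (16/3)·R1: [0, -54, 31/3, -8]
R3 ← R3 + (2/3)·R2: [0, 0, -91/9, 8]
R4 ← R4 − (5/3)·R2: [0, 0, 286/9, -25]
R5 ← R5 − (9/2)·R2: [0, 0, 377/6, -97/2]
R4 ← R4 + (22/7)·R3: [0, 0, 0, 1/7]
R5 ← R5 + (87/14)·R3: [0, 0, 0, 17/14]
R5 ← R5 − (17/2)·R4: [0, 0, 0, 0]
4 pivots among 4 columns.
Every column is a pivot column, so the columns are linearly independent.

yes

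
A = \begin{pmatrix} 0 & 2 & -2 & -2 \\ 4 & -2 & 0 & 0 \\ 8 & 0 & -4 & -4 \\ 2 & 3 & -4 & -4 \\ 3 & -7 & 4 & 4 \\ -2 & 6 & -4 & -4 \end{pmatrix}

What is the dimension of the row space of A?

3

Row reduce to echelon form.
Swap R1 ↔ R2
R3 ← R3 − (2)·R1: [0, 4, -4, -4]
R4 ← R4 − (1/2)·R1: [0, 4, -4, -4]
R5 ← R5 − (3/4)·R1: [0, -11/2, 4, 4]
R6 ← R6 + (1/2)·R1: [0, 5, -4, -4]
R3 ← R3 − (2)·R2: [0, 0, 0, 0]
R4 ← R4 − (2)·R2: [0, 0, 0, 0]
R5 ← R5 + (11/4)·R2: [0, 0, -3/2, -3/2]
R6 ← R6 − (5/2)·R2: [0, 0, 1, 1]
Swap R3 ↔ R5
R6 ← R6 + (2/3)·R3: [0, 0, 0, 0]
Echelon form has 3 nonzero rows, so rank(A) = 3.
The row space has dimension equal to the rank: 3.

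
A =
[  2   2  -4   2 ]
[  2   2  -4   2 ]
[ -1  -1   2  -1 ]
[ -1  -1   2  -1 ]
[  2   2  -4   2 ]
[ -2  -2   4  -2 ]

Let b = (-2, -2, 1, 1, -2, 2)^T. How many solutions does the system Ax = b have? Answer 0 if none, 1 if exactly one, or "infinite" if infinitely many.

infinite

Row reduce the augmented matrix [A | b].
R2 ← R2 − R1: [0, 0, 0, 0, 0]
R3 ← R3 + (1/2)·R1: [0, 0, 0, 0, 0]
R4 ← R4 + (1/2)·R1: [0, 0, 0, 0, 0]
R5 ← R5 − R1: [0, 0, 0, 0, 0]
R6 ← R6 + R1: [0, 0, 0, 0, 0]
The echelon form has 1 nonzero rows, and every pivot lies in the first 4 columns, so rank(A) = rank([A|b]) = 1.
The system is consistent.
rank = 1 < 4 unknowns, so there are infinitely many solutions.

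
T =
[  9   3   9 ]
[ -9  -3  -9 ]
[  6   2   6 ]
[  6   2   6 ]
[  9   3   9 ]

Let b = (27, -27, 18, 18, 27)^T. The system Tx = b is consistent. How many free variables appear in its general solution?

2

Row reduce the augmented matrix [T | b].
R2 ← R2 + R1: [0, 0, 0, 0]
R3 ← R3 − (2/3)·R1: [0, 0, 0, 0]
R4 ← R4 − (2/3)·R1: [0, 0, 0, 0]
R5 ← R5 − R1: [0, 0, 0, 0]
The echelon form has 1 nonzero rows, and every pivot lies in the first 3 columns, so rank(T) = rank([T|b]) = 1.
The system is consistent.
Free variables = (unknowns) − (rank) = 3 − 1 = 2.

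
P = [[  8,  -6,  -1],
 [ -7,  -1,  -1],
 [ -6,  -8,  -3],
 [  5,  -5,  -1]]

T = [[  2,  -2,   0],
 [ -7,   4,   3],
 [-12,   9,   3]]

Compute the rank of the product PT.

First compute PT:
[[ 70, -49, -21],
 [  5,   1,  -6],
 [ 80, -47, -33],
 [ 57, -39, -18]]
Now row reduce the product.
R2 ← R2 − (1/14)·R1: [0, 9/2, -9/2]
R3 ← R3 − (8/7)·R1: [0, 9, -9]
R4 ← R4 − (57/70)·R1: [0, 9/10, -9/10]
R3 ← R3 − (2)·R2: [0, 0, 0]
R4 ← R4 − (1/5)·R2: [0, 0, 0]
2 nonzero rows, so rank(PT) = 2.

2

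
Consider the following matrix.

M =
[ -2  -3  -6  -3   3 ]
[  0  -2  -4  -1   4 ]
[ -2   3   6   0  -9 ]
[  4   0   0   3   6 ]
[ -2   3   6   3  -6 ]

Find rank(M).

3

Row reduce to echelon form.
R3 ← R3 − R1: [0, 6, 12, 3, -12]
R4 ← R4 + (2)·R1: [0, -6, -12, -3, 12]
R5 ← R5 − R1: [0, 6, 12, 6, -9]
R3 ← R3 + (3)·R2: [0, 0, 0, 0, 0]
R4 ← R4 − (3)·R2: [0, 0, 0, 0, 0]
R5 ← R5 + (3)·R2: [0, 0, 0, 3, 3]
Swap R3 ↔ R5
Echelon form has 3 nonzero rows, so rank(M) = 3.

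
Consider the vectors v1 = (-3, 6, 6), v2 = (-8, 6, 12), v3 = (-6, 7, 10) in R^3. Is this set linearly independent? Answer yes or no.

no

Form the matrix with these vectors as rows and row reduce.
R2 ← R2 − (8/3)·R1: [0, -10, -4]
R3 ← R3 − (2)·R1: [0, -5, -2]
R3 ← R3 − (1/2)·R2: [0, 0, 0]
2 nonzero rows, so the 3 vectors span a space of dimension 2.
Since 2 < 3, the vectors are linearly dependent.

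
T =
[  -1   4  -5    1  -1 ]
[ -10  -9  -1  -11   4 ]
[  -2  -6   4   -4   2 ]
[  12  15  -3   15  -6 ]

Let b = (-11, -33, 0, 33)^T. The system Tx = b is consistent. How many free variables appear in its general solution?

3

Row reduce the augmented matrix [T | b].
R2 ← R2 − (10)·R1: [0, -49, 49, -21, 14, 77]
R3 ← R3 − (2)·R1: [0, -14, 14, -6, 4, 22]
R4 ← R4 + (12)·R1: [0, 63, -63, 27, -18, -99]
R3 ← R3 − (2/7)·R2: [0, 0, 0, 0, 0, 0]
R4 ← R4 + (9/7)·R2: [0, 0, 0, 0, 0, 0]
The echelon form has 2 nonzero rows, and every pivot lies in the first 5 columns, so rank(T) = rank([T|b]) = 2.
The system is consistent.
Free variables = (unknowns) − (rank) = 5 − 2 = 3.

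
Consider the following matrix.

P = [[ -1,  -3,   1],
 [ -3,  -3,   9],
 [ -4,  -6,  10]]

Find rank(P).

Row reduce to echelon form.
R2 ← R2 − (3)·R1: [0, 6, 6]
R3 ← R3 − (4)·R1: [0, 6, 6]
R3 ← R3 − R2: [0, 0, 0]
Echelon form has 2 nonzero rows, so rank(P) = 2.

2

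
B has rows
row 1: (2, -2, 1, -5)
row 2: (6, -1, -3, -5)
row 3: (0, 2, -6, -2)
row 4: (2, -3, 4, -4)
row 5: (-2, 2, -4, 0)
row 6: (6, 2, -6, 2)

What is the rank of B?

Row reduce to echelon form.
R2 ← R2 − (3)·R1: [0, 5, -6, 10]
R4 ← R4 − R1: [0, -1, 3, 1]
R5 ← R5 + R1: [0, 0, -3, -5]
R6 ← R6 − (3)·R1: [0, 8, -9, 17]
R3 ← R3 − (2/5)·R2: [0, 0, -18/5, -6]
R4 ← R4 + (1/5)·R2: [0, 0, 9/5, 3]
R6 ← R6 − (8/5)·R2: [0, 0, 3/5, 1]
R4 ← R4 + (1/2)·R3: [0, 0, 0, 0]
R5 ← R5 − (5/6)·R3: [0, 0, 0, 0]
R6 ← R6 + (1/6)·R3: [0, 0, 0, 0]
Echelon form has 3 nonzero rows, so rank(B) = 3.

3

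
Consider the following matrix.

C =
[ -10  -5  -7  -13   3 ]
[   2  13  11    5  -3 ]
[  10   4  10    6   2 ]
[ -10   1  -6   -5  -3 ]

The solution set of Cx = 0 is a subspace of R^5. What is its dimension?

Row reduce to echelon form.
R2 ← R2 + (1/5)·R1: [0, 12, 48/5, 12/5, -12/5]
R3 ← R3 + R1: [0, -1, 3, -7, 5]
R4 ← R4 − R1: [0, 6, 1, 8, -6]
R3 ← R3 + (1/12)·R2: [0, 0, 19/5, -34/5, 24/5]
R4 ← R4 − (1/2)·R2: [0, 0, -19/5, 34/5, -24/5]
R4 ← R4 + R3: [0, 0, 0, 0, 0]
3 nonzero rows, so rank(C) = 3.
C has 5 columns; by rank–nullity, nullity = 5 − 3 = 2.

2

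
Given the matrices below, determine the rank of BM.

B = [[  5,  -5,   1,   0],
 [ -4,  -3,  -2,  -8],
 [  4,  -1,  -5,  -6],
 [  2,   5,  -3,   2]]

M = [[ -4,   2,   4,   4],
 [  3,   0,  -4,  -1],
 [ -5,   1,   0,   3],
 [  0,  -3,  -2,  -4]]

First compute BM:
[[-40,  11,  40,  28],
 [ 17,  14,  12,  13],
 [  6,  21,  32,  26],
 [ 22,  -5, -16, -14]]
Now row reduce the product.
R2 ← R2 + (17/40)·R1: [0, 747/40, 29, 249/10]
R3 ← R3 + (3/20)·R1: [0, 453/20, 38, 151/5]
R4 ← R4 + (11/20)·R1: [0, 21/20, 6, 7/5]
R3 ← R3 − (302/249)·R2: [0, 0, 704/249, 0]
R4 ← R4 − (14/249)·R2: [0, 0, 1088/249, 0]
R4 ← R4 − (17/11)·R3: [0, 0, 0, 0]
3 nonzero rows, so rank(BM) = 3.

3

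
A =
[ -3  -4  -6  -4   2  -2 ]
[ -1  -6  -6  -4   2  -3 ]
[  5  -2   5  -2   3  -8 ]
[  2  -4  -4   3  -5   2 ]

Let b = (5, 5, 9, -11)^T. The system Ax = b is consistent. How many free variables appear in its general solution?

Row reduce the augmented matrix [A | b].
R2 ← R2 − (1/3)·R1: [0, -14/3, -4, -8/3, 4/3, -7/3, 10/3]
R3 ← R3 + (5/3)·R1: [0, -26/3, -5, -26/3, 19/3, -34/3, 52/3]
R4 ← R4 + (2/3)·R1: [0, -20/3, -8, 1/3, -11/3, 2/3, -23/3]
R3 ← R3 − (13/7)·R2: [0, 0, 17/7, -26/7, 27/7, -7, 78/7]
R4 ← R4 − (10/7)·R2: [0, 0, -16/7, 29/7, -39/7, 4, -87/7]
R4 ← R4 + (16/17)·R3: [0, 0, 0, 11/17, -33/17, -44/17, -33/17]
The echelon form has 4 nonzero rows, and every pivot lies in the first 6 columns, so rank(A) = rank([A|b]) = 4.
The system is consistent.
Free variables = (unknowns) − (rank) = 6 − 4 = 2.

2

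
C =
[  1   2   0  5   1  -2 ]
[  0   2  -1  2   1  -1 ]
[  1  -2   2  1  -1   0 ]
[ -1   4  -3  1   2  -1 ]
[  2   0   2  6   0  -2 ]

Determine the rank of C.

Row reduce to echelon form.
R3 ← R3 − R1: [0, -4, 2, -4, -2, 2]
R4 ← R4 + R1: [0, 6, -3, 6, 3, -3]
R5 ← R5 − (2)·R1: [0, -4, 2, -4, -2, 2]
R3 ← R3 + (2)·R2: [0, 0, 0, 0, 0, 0]
R4 ← R4 − (3)·R2: [0, 0, 0, 0, 0, 0]
R5 ← R5 + (2)·R2: [0, 0, 0, 0, 0, 0]
Echelon form has 2 nonzero rows, so rank(C) = 2.

2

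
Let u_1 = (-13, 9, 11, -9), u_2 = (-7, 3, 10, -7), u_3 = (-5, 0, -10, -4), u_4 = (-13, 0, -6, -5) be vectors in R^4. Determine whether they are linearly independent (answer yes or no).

yes

Form the matrix with these vectors as rows and row reduce.
R2 ← R2 − (7/13)·R1: [0, -24/13, 53/13, -28/13]
R3 ← R3 − (5/13)·R1: [0, -45/13, -185/13, -7/13]
R4 ← R4 − R1: [0, -9, -17, 4]
R3 ← R3 − (15/8)·R2: [0, 0, -175/8, 7/2]
R4 ← R4 − (39/8)·R2: [0, 0, -295/8, 29/2]
R4 ← R4 − (59/35)·R3: [0, 0, 0, 43/5]
4 nonzero rows, so the 4 vectors span a space of dimension 4.
Since 4 = 4, the vectors are linearly independent.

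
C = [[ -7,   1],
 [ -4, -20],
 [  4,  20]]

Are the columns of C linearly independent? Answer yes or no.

Row reduce C to echelon form.
R2 ← R2 − (4/7)·R1: [0, -144/7]
R3 ← R3 + (4/7)·R1: [0, 144/7]
R3 ← R3 + R2: [0, 0]
2 pivots among 2 columns.
Every column is a pivot column, so the columns are linearly independent.

yes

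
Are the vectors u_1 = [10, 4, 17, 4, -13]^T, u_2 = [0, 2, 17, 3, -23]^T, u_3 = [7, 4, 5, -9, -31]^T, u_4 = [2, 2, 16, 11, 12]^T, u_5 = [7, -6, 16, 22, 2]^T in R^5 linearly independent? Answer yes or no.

no

Form the matrix with these vectors as rows and row reduce.
R3 ← R3 − (7/10)·R1: [0, 6/5, -69/10, -59/5, -219/10]
R4 ← R4 − (1/5)·R1: [0, 6/5, 63/5, 51/5, 73/5]
R5 ← R5 − (7/10)·R1: [0, -44/5, 41/10, 96/5, 111/10]
R3 ← R3 − (3/5)·R2: [0, 0, -171/10, -68/5, -81/10]
R4 ← R4 − (3/5)·R2: [0, 0, 12/5, 42/5, 142/5]
R5 ← R5 + (22/5)·R2: [0, 0, 789/10, 162/5, -901/10]
R4 ← R4 + (8/57)·R3: [0, 0, 0, 370/57, 518/19]
R5 ← R5 + (263/57)·R3: [0, 0, 0, -1730/57, -2422/19]
R5 ← R5 + (173/37)·R4: [0, 0, 0, 0, 0]
4 nonzero rows, so the 5 vectors span a space of dimension 4.
Since 4 < 5, the vectors are linearly dependent.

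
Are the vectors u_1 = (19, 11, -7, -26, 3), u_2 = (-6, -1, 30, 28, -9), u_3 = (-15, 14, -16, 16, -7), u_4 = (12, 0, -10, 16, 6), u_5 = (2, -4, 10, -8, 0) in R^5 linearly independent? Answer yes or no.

Form the matrix with these vectors as rows and row reduce.
R2 ← R2 + (6/19)·R1: [0, 47/19, 528/19, 376/19, -153/19]
R3 ← R3 + (15/19)·R1: [0, 431/19, -409/19, -86/19, -88/19]
R4 ← R4 − (12/19)·R1: [0, -132/19, -106/19, 616/19, 78/19]
R5 ← R5 − (2/19)·R1: [0, -98/19, 204/19, -100/19, -6/19]
R3 ← R3 − (431/47)·R2: [0, 0, -12989/47, -186, 3253/47]
R4 ← R4 + (132/47)·R2: [0, 0, 3406/47, 88, -870/47]
R5 ← R5 + (98/47)·R2: [0, 0, 3228/47, 36, -804/47]
R4 ← R4 + (3406/12989)·R3: [0, 0, 0, 16436/419, -4696/12989]
R5 ← R5 + (3228/12989)·R3: [0, 0, 0, -4284/419, 1224/12989]
R5 ← R5 + (153/587)·R4: [0, 0, 0, 0, 0]
4 nonzero rows, so the 5 vectors span a space of dimension 4.
Since 4 < 5, the vectors are linearly dependent.

no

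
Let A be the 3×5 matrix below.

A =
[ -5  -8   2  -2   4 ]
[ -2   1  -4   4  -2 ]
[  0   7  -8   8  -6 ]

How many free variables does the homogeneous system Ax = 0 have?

3

Row reduce to echelon form.
R2 ← R2 − (2/5)·R1: [0, 21/5, -24/5, 24/5, -18/5]
R3 ← R3 − (5/3)·R2: [0, 0, 0, 0, 0]
2 nonzero rows, so rank(A) = 2.
A has 5 columns; by rank–nullity, nullity = 5 − 2 = 3.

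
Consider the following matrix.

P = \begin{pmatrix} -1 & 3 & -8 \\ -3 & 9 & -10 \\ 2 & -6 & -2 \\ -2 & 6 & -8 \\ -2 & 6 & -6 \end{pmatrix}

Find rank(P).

2

Row reduce to echelon form.
R2 ← R2 − (3)·R1: [0, 0, 14]
R3 ← R3 + (2)·R1: [0, 0, -18]
R4 ← R4 − (2)·R1: [0, 0, 8]
R5 ← R5 − (2)·R1: [0, 0, 10]
R3 ← R3 + (9/7)·R2: [0, 0, 0]
R4 ← R4 − (4/7)·R2: [0, 0, 0]
R5 ← R5 − (5/7)·R2: [0, 0, 0]
Echelon form has 2 nonzero rows, so rank(P) = 2.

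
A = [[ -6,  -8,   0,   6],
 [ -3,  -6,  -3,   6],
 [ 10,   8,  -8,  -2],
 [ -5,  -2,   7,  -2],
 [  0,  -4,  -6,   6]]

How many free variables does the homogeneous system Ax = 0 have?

2

Row reduce to echelon form.
R2 ← R2 − (1/2)·R1: [0, -2, -3, 3]
R3 ← R3 + (5/3)·R1: [0, -16/3, -8, 8]
R4 ← R4 − (5/6)·R1: [0, 14/3, 7, -7]
R3 ← R3 − (8/3)·R2: [0, 0, 0, 0]
R4 ← R4 + (7/3)·R2: [0, 0, 0, 0]
R5 ← R5 − (2)·R2: [0, 0, 0, 0]
2 nonzero rows, so rank(A) = 2.
A has 4 columns; by rank–nullity, nullity = 4 − 2 = 2.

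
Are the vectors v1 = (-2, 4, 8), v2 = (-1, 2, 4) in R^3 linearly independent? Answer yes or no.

no

Form the matrix with these vectors as rows and row reduce.
R2 ← R2 − (1/2)·R1: [0, 0, 0]
1 nonzero row, so the 2 vectors span a space of dimension 1.
Since 1 < 2, the vectors are linearly dependent.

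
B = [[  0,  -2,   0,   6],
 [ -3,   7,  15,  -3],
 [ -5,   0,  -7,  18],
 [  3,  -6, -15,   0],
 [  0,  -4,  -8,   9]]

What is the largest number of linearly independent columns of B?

Row reduce to echelon form.
Swap R1 ↔ R2
R3 ← R3 − (5/3)·R1: [0, -35/3, -32, 23]
R4 ← R4 + R1: [0, 1, 0, -3]
R3 ← R3 − (35/6)·R2: [0, 0, -32, -12]
R4 ← R4 + (1/2)·R2: [0, 0, 0, 0]
R5 ← R5 − (2)·R2: [0, 0, -8, -3]
R5 ← R5 − (1/4)·R3: [0, 0, 0, 0]
Echelon form has 3 nonzero rows, so rank(B) = 3.
The rank gives the maximum number of linearly independent columns: 3.

3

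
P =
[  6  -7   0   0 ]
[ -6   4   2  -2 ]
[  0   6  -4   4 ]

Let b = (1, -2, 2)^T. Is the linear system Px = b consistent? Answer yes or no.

Row reduce the augmented matrix [P | b].
R2 ← R2 + R1: [0, -3, 2, -2, -1]
R3 ← R3 + (2)·R2: [0, 0, 0, 0, 0]
The echelon form has 2 nonzero rows, and every pivot lies in the first 4 columns, so rank(P) = rank([P|b]) = 2.
The system is consistent.

yes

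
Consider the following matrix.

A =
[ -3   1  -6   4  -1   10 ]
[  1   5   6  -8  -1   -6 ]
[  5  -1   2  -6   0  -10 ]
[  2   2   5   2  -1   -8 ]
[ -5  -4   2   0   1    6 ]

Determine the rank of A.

5

Row reduce to echelon form.
R2 ← R2 + (1/3)·R1: [0, 16/3, 4, -20/3, -4/3, -8/3]
R3 ← R3 + (5/3)·R1: [0, 2/3, -8, 2/3, -5/3, 20/3]
R4 ← R4 + (2/3)·R1: [0, 8/3, 1, 14/3, -5/3, -4/3]
R5 ← R5 − (5/3)·R1: [0, -17/3, 12, -20/3, 8/3, -32/3]
R3 ← R3 − (1/8)·R2: [0, 0, -17/2, 3/2, -3/2, 7]
R4 ← R4 − (1/2)·R2: [0, 0, -1, 8, -1, 0]
R5 ← R5 + (17/16)·R2: [0, 0, 65/4, -55/4, 5/4, -27/2]
R4 ← R4 − (2/17)·R3: [0, 0, 0, 133/17, -14/17, -14/17]
R5 ← R5 + (65/34)·R3: [0, 0, 0, -185/17, -55/34, -2/17]
R5 ← R5 + (185/133)·R4: [0, 0, 0, 0, -105/38, -24/19]
Echelon form has 5 nonzero rows, so rank(A) = 5.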